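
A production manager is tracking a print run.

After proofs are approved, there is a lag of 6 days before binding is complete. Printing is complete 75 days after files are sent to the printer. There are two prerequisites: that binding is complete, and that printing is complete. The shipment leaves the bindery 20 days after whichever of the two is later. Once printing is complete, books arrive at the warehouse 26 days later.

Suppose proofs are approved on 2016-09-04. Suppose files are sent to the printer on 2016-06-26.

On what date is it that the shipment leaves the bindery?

2016-09-30

Proofs are approved: Sep 4, 2016.
Binding is complete: Sep 4, 2016 + 6 days = Sep 10, 2016.
Files are sent to the printer: Jun 26, 2016.
Printing is complete: Jun 26, 2016 + 75 days = Sep 9, 2016.
Both prerequisites met — binding is complete (Sep 10, 2016), printing is complete (Sep 9, 2016); the later is Sep 10, 2016.
The shipment leaves the bindery: Sep 10, 2016 + 20 days = Sep 30, 2016.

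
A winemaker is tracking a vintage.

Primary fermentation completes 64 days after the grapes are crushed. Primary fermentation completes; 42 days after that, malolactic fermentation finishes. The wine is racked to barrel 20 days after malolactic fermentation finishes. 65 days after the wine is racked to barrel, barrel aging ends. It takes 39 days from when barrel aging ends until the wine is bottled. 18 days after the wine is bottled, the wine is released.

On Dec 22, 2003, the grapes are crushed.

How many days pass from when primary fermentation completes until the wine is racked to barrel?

Causal path: primary fermentation completes → malolactic fermentation finishes → the wine is racked to barrel.
Total delay along the path: 42 + 20 = 62 days.

62 days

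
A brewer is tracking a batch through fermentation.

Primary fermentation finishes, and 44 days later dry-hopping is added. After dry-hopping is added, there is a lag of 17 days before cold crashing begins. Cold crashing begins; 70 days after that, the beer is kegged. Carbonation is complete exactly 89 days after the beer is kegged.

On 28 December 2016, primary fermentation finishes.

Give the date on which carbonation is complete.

Primary fermentation finishes: Dec 28, 2016.
Dry-hopping is added: Dec 28, 2016 + 44 days = Feb 10, 2017.
Cold crashing begins: Feb 10, 2017 + 17 days = Feb 27, 2017.
The beer is kegged: Feb 27, 2017 + 70 days = May 8, 2017.
Carbonation is complete: May 8, 2017 + 89 days = Aug 5, 2017.

5 August 2017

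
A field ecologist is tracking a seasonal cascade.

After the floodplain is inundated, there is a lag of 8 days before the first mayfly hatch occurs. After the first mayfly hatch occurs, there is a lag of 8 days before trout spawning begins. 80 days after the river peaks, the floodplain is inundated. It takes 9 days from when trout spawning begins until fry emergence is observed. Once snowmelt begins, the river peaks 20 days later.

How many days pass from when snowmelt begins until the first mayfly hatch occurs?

108 days

Causal path: snowmelt begins → the river peaks → the floodplain is inundated → the first mayfly hatch occurs.
Total delay along the path: 20 + 80 + 8 = 108 days.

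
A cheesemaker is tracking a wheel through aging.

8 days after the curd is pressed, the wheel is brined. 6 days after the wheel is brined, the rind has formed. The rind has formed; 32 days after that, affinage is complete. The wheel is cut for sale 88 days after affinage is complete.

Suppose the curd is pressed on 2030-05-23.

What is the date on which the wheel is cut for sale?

The curd is pressed: May 23, 2030.
The wheel is brined: May 23, 2030 + 8 days = May 31, 2030.
The rind has formed: May 31, 2030 + 6 days = Jun 6, 2030.
Affinage is complete: Jun 6, 2030 + 32 days = Jul 8, 2030.
The wheel is cut for sale: Jul 8, 2030 + 88 days = Oct 4, 2030.

2030-10-04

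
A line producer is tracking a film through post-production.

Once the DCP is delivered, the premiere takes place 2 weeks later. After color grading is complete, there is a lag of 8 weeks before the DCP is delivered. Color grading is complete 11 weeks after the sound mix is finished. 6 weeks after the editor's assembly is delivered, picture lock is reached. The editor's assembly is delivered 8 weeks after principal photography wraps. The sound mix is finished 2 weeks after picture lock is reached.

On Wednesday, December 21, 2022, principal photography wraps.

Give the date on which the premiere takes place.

Wednesday, September 6, 2023

Principal photography wraps: Dec 21, 2022.
The editor's assembly is delivered: Dec 21, 2022 + 8 weeks = Feb 15, 2023.
Picture lock is reached: Feb 15, 2023 + 6 weeks = Mar 29, 2023.
The sound mix is finished: Mar 29, 2023 + 2 weeks = Apr 12, 2023.
Color grading is complete: Apr 12, 2023 + 11 weeks = Jun 28, 2023.
The DCP is delivered: Jun 28, 2023 + 8 weeks = Aug 23, 2023.
The premiere takes place: Aug 23, 2023 + 2 weeks = Sep 6, 2023.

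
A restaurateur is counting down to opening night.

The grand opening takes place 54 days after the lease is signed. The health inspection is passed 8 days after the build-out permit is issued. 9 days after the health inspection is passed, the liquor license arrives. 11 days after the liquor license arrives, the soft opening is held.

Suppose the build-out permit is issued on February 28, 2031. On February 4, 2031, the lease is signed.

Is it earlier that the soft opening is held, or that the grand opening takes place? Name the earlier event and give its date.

The build-out permit is issued: Feb 28, 2031.
The health inspection is passed: Feb 28, 2031 + 8 days = Mar 8, 2031.
The liquor license arrives: Mar 8, 2031 + 9 days = Mar 17, 2031.
The soft opening is held: Mar 17, 2031 + 11 days = Mar 28, 2031.
The lease is signed: Feb 4, 2031.
The grand opening takes place: Feb 4, 2031 + 54 days = Mar 30, 2031.
Comparing: the soft opening is held on Mar 28, 2031 vs the grand opening takes place on Mar 30, 2031. Earlier: the soft opening is held.

The soft opening is held — March 28, 2031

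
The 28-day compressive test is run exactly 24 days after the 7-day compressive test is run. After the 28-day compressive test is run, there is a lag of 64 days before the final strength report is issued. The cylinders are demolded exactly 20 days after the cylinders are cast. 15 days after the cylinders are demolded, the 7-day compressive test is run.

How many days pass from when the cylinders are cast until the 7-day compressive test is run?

Causal path: the cylinders are cast → the cylinders are demolded → the 7-day compressive test is run.
Total delay along the path: 20 + 15 = 35 days.

35 days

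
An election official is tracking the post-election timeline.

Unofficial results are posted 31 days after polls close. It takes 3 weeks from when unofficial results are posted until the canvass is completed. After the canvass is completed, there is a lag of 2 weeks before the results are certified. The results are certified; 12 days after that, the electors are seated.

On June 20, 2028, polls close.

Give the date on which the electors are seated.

September 6, 2028

Polls close: Jun 20, 2028.
Unofficial results are posted: Jun 20, 2028 + 31 days = Jul 21, 2028.
The canvass is completed: Jul 21, 2028 + 3 weeks = Aug 11, 2028.
The results are certified: Aug 11, 2028 + 2 weeks = Aug 25, 2028.
The electors are seated: Aug 25, 2028 + 12 days = Sep 6, 2028.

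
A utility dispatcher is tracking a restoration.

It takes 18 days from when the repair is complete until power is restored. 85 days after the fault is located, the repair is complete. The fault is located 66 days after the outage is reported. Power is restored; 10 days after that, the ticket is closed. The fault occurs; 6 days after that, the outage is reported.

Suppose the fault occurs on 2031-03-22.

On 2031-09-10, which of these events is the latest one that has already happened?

The fault occurs: Mar 22, 2031.
The outage is reported: Mar 22, 2031 + 6 days = Mar 28, 2031.
The fault is located: Mar 28, 2031 + 66 days = Jun 2, 2031.
The repair is complete: Jun 2, 2031 + 85 days = Aug 26, 2031.
Power is restored: Aug 26, 2031 + 18 days = Sep 13, 2031.
The ticket is closed: Sep 13, 2031 + 10 days = Sep 23, 2031.
Sep 10, 2031 falls between when the repair is complete (Aug 26, 2031) and when power is restored (Sep 13, 2031).

The repair is complete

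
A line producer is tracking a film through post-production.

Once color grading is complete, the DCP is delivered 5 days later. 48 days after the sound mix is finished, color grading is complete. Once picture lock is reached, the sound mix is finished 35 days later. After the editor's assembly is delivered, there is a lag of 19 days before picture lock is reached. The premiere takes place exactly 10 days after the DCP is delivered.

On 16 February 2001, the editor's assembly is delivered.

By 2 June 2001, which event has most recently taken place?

Color grading is complete

The editor's assembly is delivered: Feb 16, 2001.
Picture lock is reached: Feb 16, 2001 + 19 days = Mar 7, 2001.
The sound mix is finished: Mar 7, 2001 + 35 days = Apr 11, 2001.
Color grading is complete: Apr 11, 2001 + 48 days = May 29, 2001.
The DCP is delivered: May 29, 2001 + 5 days = Jun 3, 2001.
The premiere takes place: Jun 3, 2001 + 10 days = Jun 13, 2001.
Jun 2, 2001 falls between when color grading is complete (May 29, 2001) and when the DCP is delivered (Jun 3, 2001).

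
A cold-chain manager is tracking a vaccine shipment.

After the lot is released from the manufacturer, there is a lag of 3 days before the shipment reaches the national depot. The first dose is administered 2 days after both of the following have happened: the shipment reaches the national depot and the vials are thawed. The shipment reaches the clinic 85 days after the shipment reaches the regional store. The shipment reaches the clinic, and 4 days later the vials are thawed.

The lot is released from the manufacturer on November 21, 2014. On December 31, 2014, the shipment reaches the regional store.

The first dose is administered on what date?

April 1, 2015

The lot is released from the manufacturer: Nov 21, 2014.
The shipment reaches the national depot: Nov 21, 2014 + 3 days = Nov 24, 2014.
The shipment reaches the regional store: Dec 31, 2014.
The shipment reaches the clinic: Dec 31, 2014 + 85 days = Mar 26, 2015.
The vials are thawed: Mar 26, 2015 + 4 days = Mar 30, 2015.
Both prerequisites met — the shipment reaches the national depot (Nov 24, 2014), the vials are thawed (Mar 30, 2015); the later is Mar 30, 2015.
The first dose is administered: Mar 30, 2015 + 2 days = Apr 1, 2015.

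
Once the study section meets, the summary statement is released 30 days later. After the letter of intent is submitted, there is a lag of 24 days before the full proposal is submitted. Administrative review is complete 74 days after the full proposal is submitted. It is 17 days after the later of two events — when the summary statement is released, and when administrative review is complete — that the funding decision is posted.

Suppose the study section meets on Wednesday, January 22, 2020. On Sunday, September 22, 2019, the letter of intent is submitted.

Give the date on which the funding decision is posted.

The study section meets: Jan 22, 2020.
The summary statement is released: Jan 22, 2020 + 30 days = Feb 21, 2020.
The letter of intent is submitted: Sep 22, 2019.
The full proposal is submitted: Sep 22, 2019 + 24 days = Oct 16, 2019.
Administrative review is complete: Oct 16, 2019 + 74 days = Dec 29, 2019.
Both prerequisites met — the summary statement is released (Feb 21, 2020), administrative review is complete (Dec 29, 2019); the later is Feb 21, 2020.
The funding decision is posted: Feb 21, 2020 + 17 days = Mar 9, 2020.

Monday, March 9, 2020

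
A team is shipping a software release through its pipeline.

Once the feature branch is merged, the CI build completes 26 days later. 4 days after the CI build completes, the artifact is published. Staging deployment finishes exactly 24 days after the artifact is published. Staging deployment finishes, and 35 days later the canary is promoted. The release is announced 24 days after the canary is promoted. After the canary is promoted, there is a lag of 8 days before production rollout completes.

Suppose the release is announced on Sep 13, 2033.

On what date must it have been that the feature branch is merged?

The release is announced: Sep 13, 2033.
The canary is promoted: Sep 13, 2033 − 24 days = Aug 20, 2033.
Staging deployment finishes: Aug 20, 2033 − 35 days = Jul 16, 2033.
The artifact is published: Jul 16, 2033 − 24 days = Jun 22, 2033.
The CI build completes: Jun 22, 2033 − 4 days = Jun 18, 2033.
The feature branch is merged: Jun 18, 2033 − 26 days = May 23, 2033.

May 23, 2033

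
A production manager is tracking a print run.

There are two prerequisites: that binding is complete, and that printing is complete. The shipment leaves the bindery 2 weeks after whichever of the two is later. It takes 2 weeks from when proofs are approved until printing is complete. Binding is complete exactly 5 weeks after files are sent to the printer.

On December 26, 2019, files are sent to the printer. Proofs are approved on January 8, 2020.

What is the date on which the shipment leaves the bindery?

February 13, 2020

Files are sent to the printer: Dec 26, 2019.
Binding is complete: Dec 26, 2019 + 5 weeks = Jan 30, 2020.
Proofs are approved: Jan 8, 2020.
Printing is complete: Jan 8, 2020 + 2 weeks = Jan 22, 2020.
Both prerequisites met — binding is complete (Jan 30, 2020), printing is complete (Jan 22, 2020); the later is Jan 30, 2020.
The shipment leaves the bindery: Jan 30, 2020 + 2 weeks = Feb 13, 2020.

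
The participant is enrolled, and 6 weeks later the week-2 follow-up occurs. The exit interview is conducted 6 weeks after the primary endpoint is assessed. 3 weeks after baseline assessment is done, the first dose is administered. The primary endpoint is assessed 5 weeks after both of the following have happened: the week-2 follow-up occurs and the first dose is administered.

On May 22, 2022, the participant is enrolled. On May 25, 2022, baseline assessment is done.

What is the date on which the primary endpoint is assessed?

The participant is enrolled: May 22, 2022.
The week-2 follow-up occurs: May 22, 2022 + 6 weeks = Jul 3, 2022.
Baseline assessment is done: May 25, 2022.
The first dose is administered: May 25, 2022 + 3 weeks = Jun 15, 2022.
Both prerequisites met — the week-2 follow-up occurs (Jul 3, 2022), the first dose is administered (Jun 15, 2022); the later is Jul 3, 2022.
The primary endpoint is assessed: Jul 3, 2022 + 5 weeks = Aug 7, 2022.

August 7, 2022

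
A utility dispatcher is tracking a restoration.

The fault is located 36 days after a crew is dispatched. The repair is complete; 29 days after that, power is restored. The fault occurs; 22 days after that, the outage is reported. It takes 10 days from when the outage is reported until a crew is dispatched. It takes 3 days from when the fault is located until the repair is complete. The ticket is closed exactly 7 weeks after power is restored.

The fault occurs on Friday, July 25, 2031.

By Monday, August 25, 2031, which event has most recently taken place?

The outage is reported

The fault occurs: Jul 25, 2031.
The outage is reported: Jul 25, 2031 + 22 days = Aug 16, 2031.
A crew is dispatched: Aug 16, 2031 + 10 days = Aug 26, 2031.
The fault is located: Aug 26, 2031 + 36 days = Oct 1, 2031.
The repair is complete: Oct 1, 2031 + 3 days = Oct 4, 2031.
Power is restored: Oct 4, 2031 + 29 days = Nov 2, 2031.
The ticket is closed: Nov 2, 2031 + 7 weeks = Dec 21, 2031.
Aug 25, 2031 falls between when the outage is reported (Aug 16, 2031) and when a crew is dispatched (Aug 26, 2031).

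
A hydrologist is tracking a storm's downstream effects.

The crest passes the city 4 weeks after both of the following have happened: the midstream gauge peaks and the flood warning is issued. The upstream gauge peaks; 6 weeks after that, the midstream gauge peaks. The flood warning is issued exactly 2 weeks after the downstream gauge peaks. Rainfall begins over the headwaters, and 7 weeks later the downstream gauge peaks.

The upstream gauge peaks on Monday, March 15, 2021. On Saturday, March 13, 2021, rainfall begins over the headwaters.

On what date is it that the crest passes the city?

Saturday, June 12, 2021

The upstream gauge peaks: Mar 15, 2021.
The midstream gauge peaks: Mar 15, 2021 + 6 weeks = Apr 26, 2021.
Rainfall begins over the headwaters: Mar 13, 2021.
The downstream gauge peaks: Mar 13, 2021 + 7 weeks = May 1, 2021.
The flood warning is issued: May 1, 2021 + 2 weeks = May 15, 2021.
Both prerequisites met — the midstream gauge peaks (Apr 26, 2021), the flood warning is issued (May 15, 2021); the later is May 15, 2021.
The crest passes the city: May 15, 2021 + 4 weeks = Jun 12, 2021.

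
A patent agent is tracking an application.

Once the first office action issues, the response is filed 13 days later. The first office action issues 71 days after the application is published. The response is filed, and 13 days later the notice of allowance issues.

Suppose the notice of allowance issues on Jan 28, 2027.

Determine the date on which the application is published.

Oct 23, 2026

The notice of allowance issues: Jan 28, 2027.
The response is filed: Jan 28, 2027 − 13 days = Jan 15, 2027.
The first office action issues: Jan 15, 2027 − 13 days = Jan 2, 2027.
The application is published: Jan 2, 2027 − 71 days = Oct 23, 2026.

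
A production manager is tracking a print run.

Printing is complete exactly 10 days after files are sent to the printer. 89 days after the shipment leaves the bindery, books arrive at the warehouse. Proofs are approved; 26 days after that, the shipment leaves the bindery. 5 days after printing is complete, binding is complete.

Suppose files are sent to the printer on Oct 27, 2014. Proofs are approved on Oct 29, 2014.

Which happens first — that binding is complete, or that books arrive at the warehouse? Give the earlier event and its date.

Binding is complete — Nov 11, 2014

Files are sent to the printer: Oct 27, 2014.
Printing is complete: Oct 27, 2014 + 10 days = Nov 6, 2014.
Binding is complete: Nov 6, 2014 + 5 days = Nov 11, 2014.
Proofs are approved: Oct 29, 2014.
The shipment leaves the bindery: Oct 29, 2014 + 26 days = Nov 24, 2014.
Books arrive at the warehouse: Nov 24, 2014 + 89 days = Feb 21, 2015.
Comparing: binding is complete on Nov 11, 2014 vs books arrive at the warehouse on Feb 21, 2015. Earlier: binding is complete.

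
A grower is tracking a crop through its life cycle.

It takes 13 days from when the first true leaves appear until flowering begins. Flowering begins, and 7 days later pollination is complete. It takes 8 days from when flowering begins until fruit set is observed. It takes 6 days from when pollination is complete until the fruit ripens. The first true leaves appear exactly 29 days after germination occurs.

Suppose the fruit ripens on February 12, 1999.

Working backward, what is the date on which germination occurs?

December 19, 1998

The fruit ripens: Feb 12, 1999.
Pollination is complete: Feb 12, 1999 − 6 days = Feb 6, 1999.
Flowering begins: Feb 6, 1999 − 7 days = Jan 30, 1999.
The first true leaves appear: Jan 30, 1999 − 13 days = Jan 17, 1999.
Germination occurs: Jan 17, 1999 − 29 days = Dec 19, 1998.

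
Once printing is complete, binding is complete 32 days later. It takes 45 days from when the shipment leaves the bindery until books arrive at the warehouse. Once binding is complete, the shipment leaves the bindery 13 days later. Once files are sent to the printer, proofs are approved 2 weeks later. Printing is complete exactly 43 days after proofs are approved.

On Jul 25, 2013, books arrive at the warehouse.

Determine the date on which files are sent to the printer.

Feb 28, 2013

Books arrive at the warehouse: Jul 25, 2013.
The shipment leaves the bindery: Jul 25, 2013 − 45 days = Jun 10, 2013.
Binding is complete: Jun 10, 2013 − 13 days = May 28, 2013.
Printing is complete: May 28, 2013 − 32 days = Apr 26, 2013.
Proofs are approved: Apr 26, 2013 − 43 days = Mar 14, 2013.
Files are sent to the printer: Mar 14, 2013 − 2 weeks = Feb 28, 2013.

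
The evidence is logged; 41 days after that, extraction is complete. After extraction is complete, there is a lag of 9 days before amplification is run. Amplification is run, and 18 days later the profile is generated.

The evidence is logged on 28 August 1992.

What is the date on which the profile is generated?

4 November 1992

The evidence is logged: Aug 28, 1992.
Extraction is complete: Aug 28, 1992 + 41 days = Oct 8, 1992.
Amplification is run: Oct 8, 1992 + 9 days = Oct 17, 1992.
The profile is generated: Oct 17, 1992 + 18 days = Nov 4, 1992.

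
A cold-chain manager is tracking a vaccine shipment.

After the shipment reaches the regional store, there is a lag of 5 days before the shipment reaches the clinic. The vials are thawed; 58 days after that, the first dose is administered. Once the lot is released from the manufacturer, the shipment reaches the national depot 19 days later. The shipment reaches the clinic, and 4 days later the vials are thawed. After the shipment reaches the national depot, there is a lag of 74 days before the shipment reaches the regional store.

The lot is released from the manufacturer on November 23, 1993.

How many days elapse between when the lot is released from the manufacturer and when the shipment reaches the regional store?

Causal path: the lot is released from the manufacturer → the shipment reaches the national depot → the shipment reaches the regional store.
Total delay along the path: 19 + 74 = 93 days.

93 days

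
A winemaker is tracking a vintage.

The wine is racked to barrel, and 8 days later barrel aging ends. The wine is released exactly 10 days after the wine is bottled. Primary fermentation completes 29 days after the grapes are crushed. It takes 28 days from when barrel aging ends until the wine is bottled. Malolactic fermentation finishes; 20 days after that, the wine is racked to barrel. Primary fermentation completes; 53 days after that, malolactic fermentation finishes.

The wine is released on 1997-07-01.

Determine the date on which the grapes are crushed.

1997-02-03

The wine is released: Jul 1, 1997.
The wine is bottled: Jul 1, 1997 − 10 days = Jun 21, 1997.
Barrel aging ends: Jun 21, 1997 − 28 days = May 24, 1997.
The wine is racked to barrel: May 24, 1997 − 8 days = May 16, 1997.
Malolactic fermentation finishes: May 16, 1997 − 20 days = Apr 26, 1997.
Primary fermentation completes: Apr 26, 1997 − 53 days = Mar 4, 1997.
The grapes are crushed: Mar 4, 1997 − 29 days = Feb 3, 1997.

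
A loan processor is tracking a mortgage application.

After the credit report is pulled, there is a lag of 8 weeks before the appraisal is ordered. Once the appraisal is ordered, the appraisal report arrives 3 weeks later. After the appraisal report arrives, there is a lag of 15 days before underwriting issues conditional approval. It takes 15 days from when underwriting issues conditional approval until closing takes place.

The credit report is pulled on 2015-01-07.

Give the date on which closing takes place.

The credit report is pulled: Jan 7, 2015.
The appraisal is ordered: Jan 7, 2015 + 8 weeks = Mar 4, 2015.
The appraisal report arrives: Mar 4, 2015 + 3 weeks = Mar 25, 2015.
Underwriting issues conditional approval: Mar 25, 2015 + 15 days = Apr 9, 2015.
Closing takes place: Apr 9, 2015 + 15 days = Apr 24, 2015.

2015-04-24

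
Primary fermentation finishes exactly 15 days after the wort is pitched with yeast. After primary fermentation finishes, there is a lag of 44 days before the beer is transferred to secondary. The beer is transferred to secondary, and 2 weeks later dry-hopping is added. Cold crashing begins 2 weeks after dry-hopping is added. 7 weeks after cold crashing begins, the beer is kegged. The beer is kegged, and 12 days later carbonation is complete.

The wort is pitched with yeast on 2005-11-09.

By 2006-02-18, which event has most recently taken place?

Cold crashing begins

The wort is pitched with yeast: Nov 9, 2005.
Primary fermentation finishes: Nov 9, 2005 + 15 days = Nov 24, 2005.
The beer is transferred to secondary: Nov 24, 2005 + 44 days = Jan 7, 2006.
Dry-hopping is added: Jan 7, 2006 + 2 weeks = Jan 21, 2006.
Cold crashing begins: Jan 21, 2006 + 2 weeks = Feb 4, 2006.
The beer is kegged: Feb 4, 2006 + 7 weeks = Mar 25, 2006.
Carbonation is complete: Mar 25, 2006 + 12 days = Apr 6, 2006.
Feb 18, 2006 falls between when cold crashing begins (Feb 4, 2006) and when the beer is kegged (Mar 25, 2006).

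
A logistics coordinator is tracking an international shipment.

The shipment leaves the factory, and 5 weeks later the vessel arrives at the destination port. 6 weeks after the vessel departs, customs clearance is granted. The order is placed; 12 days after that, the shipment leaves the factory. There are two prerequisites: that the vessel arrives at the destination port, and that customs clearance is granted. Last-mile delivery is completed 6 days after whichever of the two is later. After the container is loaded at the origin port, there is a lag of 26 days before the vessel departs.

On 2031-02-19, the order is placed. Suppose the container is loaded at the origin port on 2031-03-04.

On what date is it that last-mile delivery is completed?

2031-05-17

The order is placed: Feb 19, 2031.
The shipment leaves the factory: Feb 19, 2031 + 12 days = Mar 3, 2031.
The vessel arrives at the destination port: Mar 3, 2031 + 5 weeks = Apr 7, 2031.
The container is loaded at the origin port: Mar 4, 2031.
The vessel departs: Mar 4, 2031 + 26 days = Mar 30, 2031.
Customs clearance is granted: Mar 30, 2031 + 6 weeks = May 11, 2031.
Both prerequisites met — the vessel arrives at the destination port (Apr 7, 2031), customs clearance is granted (May 11, 2031); the later is May 11, 2031.
Last-mile delivery is completed: May 11, 2031 + 6 days = May 17, 2031.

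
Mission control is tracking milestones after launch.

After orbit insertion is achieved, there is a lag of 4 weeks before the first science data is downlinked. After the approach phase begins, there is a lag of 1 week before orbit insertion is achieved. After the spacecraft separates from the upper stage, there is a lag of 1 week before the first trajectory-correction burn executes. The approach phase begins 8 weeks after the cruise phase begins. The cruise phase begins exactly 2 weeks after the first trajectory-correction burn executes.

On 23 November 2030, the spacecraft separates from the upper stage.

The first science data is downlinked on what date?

The spacecraft separates from the upper stage: Nov 23, 2030.
The first trajectory-correction burn executes: Nov 23, 2030 + 1 week = Nov 30, 2030.
The cruise phase begins: Nov 30, 2030 + 2 weeks = Dec 14, 2030.
The approach phase begins: Dec 14, 2030 + 8 weeks = Feb 8, 2031.
Orbit insertion is achieved: Feb 8, 2031 + 1 week = Feb 15, 2031.
The first science data is downlinked: Feb 15, 2031 + 4 weeks = Mar 15, 2031.

15 March 2031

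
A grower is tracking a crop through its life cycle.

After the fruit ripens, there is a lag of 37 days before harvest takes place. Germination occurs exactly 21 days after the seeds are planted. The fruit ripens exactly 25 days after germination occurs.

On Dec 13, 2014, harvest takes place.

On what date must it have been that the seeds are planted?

Harvest takes place: Dec 13, 2014.
The fruit ripens: Dec 13, 2014 − 37 days = Nov 6, 2014.
Germination occurs: Nov 6, 2014 − 25 days = Oct 12, 2014.
The seeds are planted: Oct 12, 2014 − 21 days = Sep 21, 2014.

Sep 21, 2014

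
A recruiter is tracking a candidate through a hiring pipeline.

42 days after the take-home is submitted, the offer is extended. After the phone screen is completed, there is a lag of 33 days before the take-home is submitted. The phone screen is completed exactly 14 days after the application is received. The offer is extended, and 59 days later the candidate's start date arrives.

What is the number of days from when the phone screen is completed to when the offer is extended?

75 days

Causal path: the phone screen is completed → the take-home is submitted → the offer is extended.
Total delay along the path: 33 + 42 = 75 days.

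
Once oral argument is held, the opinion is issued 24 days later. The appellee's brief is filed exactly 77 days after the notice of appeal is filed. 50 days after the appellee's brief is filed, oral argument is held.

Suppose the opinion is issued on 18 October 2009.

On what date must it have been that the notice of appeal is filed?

The opinion is issued: Oct 18, 2009.
Oral argument is held: Oct 18, 2009 − 24 days = Sep 24, 2009.
The appellee's brief is filed: Sep 24, 2009 − 50 days = Aug 5, 2009.
The notice of appeal is filed: Aug 5, 2009 − 77 days = May 20, 2009.

20 May 2009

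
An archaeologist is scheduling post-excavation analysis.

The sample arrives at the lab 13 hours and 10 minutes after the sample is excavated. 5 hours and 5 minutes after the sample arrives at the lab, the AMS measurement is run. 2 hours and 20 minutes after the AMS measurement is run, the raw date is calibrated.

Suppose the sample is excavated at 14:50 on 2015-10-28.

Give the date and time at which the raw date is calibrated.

The sample is excavated: 14:50 Oct 28, 2015.
The sample arrives at the lab: 14:50 Oct 28, 2015 + 13h10m = 04:00 Oct 29, 2015.
The AMS measurement is run: 04:00 Oct 29, 2015 + 5h05m = 09:05 Oct 29, 2015.
The raw date is calibrated: 09:05 Oct 29, 2015 + 2h20m = 11:25 Oct 29, 2015.

11:25 on 2015-10-29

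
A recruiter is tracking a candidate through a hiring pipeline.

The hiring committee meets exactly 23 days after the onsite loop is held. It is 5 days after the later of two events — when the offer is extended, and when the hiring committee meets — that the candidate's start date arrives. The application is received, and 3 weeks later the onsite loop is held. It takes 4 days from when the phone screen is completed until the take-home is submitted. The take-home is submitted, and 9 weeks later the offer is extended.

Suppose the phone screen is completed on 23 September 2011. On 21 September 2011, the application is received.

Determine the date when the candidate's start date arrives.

4 December 2011

The phone screen is completed: Sep 23, 2011.
The take-home is submitted: Sep 23, 2011 + 4 days = Sep 27, 2011.
The offer is extended: Sep 27, 2011 + 9 weeks = Nov 29, 2011.
The application is received: Sep 21, 2011.
The onsite loop is held: Sep 21, 2011 + 3 weeks = Oct 12, 2011.
The hiring committee meets: Oct 12, 2011 + 23 days = Nov 4, 2011.
Both prerequisites met — the offer is extended (Nov 29, 2011), the hiring committee meets (Nov 4, 2011); the later is Nov 29, 2011.
The candidate's start date arrives: Nov 29, 2011 + 5 days = Dec 4, 2011.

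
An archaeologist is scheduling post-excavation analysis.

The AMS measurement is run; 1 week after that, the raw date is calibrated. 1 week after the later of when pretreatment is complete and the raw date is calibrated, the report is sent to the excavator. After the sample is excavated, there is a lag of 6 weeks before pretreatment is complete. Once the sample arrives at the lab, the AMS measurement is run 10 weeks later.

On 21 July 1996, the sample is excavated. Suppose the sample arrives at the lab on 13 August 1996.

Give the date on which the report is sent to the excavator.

5 November 1996

The sample is excavated: Jul 21, 1996.
Pretreatment is complete: Jul 21, 1996 + 6 weeks = Sep 1, 1996.
The sample arrives at the lab: Aug 13, 1996.
The AMS measurement is run: Aug 13, 1996 + 10 weeks = Oct 22, 1996.
The raw date is calibrated: Oct 22, 1996 + 1 week = Oct 29, 1996.
Both prerequisites met — pretreatment is complete (Sep 1, 1996), the raw date is calibrated (Oct 29, 1996); the later is Oct 29, 1996.
The report is sent to the excavator: Oct 29, 1996 + 1 week = Nov 5, 1996.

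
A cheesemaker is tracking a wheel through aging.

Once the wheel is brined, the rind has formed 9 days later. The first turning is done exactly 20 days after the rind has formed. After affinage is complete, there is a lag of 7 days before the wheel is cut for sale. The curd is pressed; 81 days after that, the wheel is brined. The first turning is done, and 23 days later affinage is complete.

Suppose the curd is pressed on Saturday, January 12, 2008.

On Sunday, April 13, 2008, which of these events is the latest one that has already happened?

The rind has formed

The curd is pressed: Jan 12, 2008.
The wheel is brined: Jan 12, 2008 + 81 days = Apr 2, 2008.
The rind has formed: Apr 2, 2008 + 9 days = Apr 11, 2008.
The first turning is done: Apr 11, 2008 + 20 days = May 1, 2008.
Affinage is complete: May 1, 2008 + 23 days = May 24, 2008.
The wheel is cut for sale: May 24, 2008 + 7 days = May 31, 2008.
Apr 13, 2008 falls between when the rind has formed (Apr 11, 2008) and when the first turning is done (May 1, 2008).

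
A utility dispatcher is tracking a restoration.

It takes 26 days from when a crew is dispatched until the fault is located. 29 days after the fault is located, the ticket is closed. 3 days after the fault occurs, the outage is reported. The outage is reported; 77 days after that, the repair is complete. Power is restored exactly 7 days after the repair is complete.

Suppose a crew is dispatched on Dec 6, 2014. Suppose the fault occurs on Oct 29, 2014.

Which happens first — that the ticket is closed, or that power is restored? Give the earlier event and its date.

A crew is dispatched: Dec 6, 2014.
The fault is located: Dec 6, 2014 + 26 days = Jan 1, 2015.
The ticket is closed: Jan 1, 2015 + 29 days = Jan 30, 2015.
The fault occurs: Oct 29, 2014.
The outage is reported: Oct 29, 2014 + 3 days = Nov 1, 2014.
The repair is complete: Nov 1, 2014 + 77 days = Jan 17, 2015.
Power is restored: Jan 17, 2015 + 7 days = Jan 24, 2015.
Comparing: the ticket is closed on Jan 30, 2015 vs power is restored on Jan 24, 2015. Earlier: power is restored.

Power is restored — Jan 24, 2015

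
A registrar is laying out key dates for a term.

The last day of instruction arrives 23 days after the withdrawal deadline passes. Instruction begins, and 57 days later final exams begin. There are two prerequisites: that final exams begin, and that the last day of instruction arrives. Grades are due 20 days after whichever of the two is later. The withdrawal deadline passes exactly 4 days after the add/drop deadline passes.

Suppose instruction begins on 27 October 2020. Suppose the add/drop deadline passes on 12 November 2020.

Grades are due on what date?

12 January 2021

Instruction begins: Oct 27, 2020.
Final exams begin: Oct 27, 2020 + 57 days = Dec 23, 2020.
The add/drop deadline passes: Nov 12, 2020.
The withdrawal deadline passes: Nov 12, 2020 + 4 days = Nov 16, 2020.
The last day of instruction arrives: Nov 16, 2020 + 23 days = Dec 9, 2020.
Both prerequisites met — final exams begin (Dec 23, 2020), the last day of instruction arrives (Dec 9, 2020); the later is Dec 23, 2020.
Grades are due: Dec 23, 2020 + 20 days = Jan 12, 2021.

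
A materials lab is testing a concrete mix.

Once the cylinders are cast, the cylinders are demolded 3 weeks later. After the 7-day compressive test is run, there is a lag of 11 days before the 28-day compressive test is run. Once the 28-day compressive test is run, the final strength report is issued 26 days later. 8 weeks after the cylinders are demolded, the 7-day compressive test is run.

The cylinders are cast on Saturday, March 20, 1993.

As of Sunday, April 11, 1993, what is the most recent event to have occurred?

The cylinders are cast: Mar 20, 1993.
The cylinders are demolded: Mar 20, 1993 + 3 weeks = Apr 10, 1993.
The 7-day compressive test is run: Apr 10, 1993 + 8 weeks = Jun 5, 1993.
The 28-day compressive test is run: Jun 5, 1993 + 11 days = Jun 16, 1993.
The final strength report is issued: Jun 16, 1993 + 26 days = Jul 12, 1993.
Apr 11, 1993 falls between when the cylinders are demolded (Apr 10, 1993) and when the 7-day compressive test is run (Jun 5, 1993).

The cylinders are demolded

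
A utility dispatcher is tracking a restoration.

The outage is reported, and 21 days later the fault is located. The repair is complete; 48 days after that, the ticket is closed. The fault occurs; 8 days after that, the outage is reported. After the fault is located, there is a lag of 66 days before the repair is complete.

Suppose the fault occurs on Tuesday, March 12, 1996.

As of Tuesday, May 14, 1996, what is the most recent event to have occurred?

The fault occurs: Mar 12, 1996.
The outage is reported: Mar 12, 1996 + 8 days = Mar 20, 1996.
The fault is located: Mar 20, 1996 + 21 days = Apr 10, 1996.
The repair is complete: Apr 10, 1996 + 66 days = Jun 15, 1996.
The ticket is closed: Jun 15, 1996 + 48 days = Aug 2, 1996.
May 14, 1996 falls between when the fault is located (Apr 10, 1996) and when the repair is complete (Jun 15, 1996).

The fault is located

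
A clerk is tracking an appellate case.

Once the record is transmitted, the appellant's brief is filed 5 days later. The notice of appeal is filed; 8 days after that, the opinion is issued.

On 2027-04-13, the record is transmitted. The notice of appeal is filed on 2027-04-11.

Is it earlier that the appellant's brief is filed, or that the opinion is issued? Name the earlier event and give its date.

The record is transmitted: Apr 13, 2027.
The appellant's brief is filed: Apr 13, 2027 + 5 days = Apr 18, 2027.
The notice of appeal is filed: Apr 11, 2027.
The opinion is issued: Apr 11, 2027 + 8 days = Apr 19, 2027.
Comparing: the appellant's brief is filed on Apr 18, 2027 vs the opinion is issued on Apr 19, 2027. Earlier: the appellant's brief is filed.

The appellant's brief is filed — 2027-04-18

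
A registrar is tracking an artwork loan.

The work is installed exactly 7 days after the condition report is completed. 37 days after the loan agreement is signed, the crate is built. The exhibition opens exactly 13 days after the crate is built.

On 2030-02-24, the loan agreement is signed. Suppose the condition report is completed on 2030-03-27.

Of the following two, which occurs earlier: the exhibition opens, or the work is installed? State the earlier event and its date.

The work is installed — 2030-04-03

The loan agreement is signed: Feb 24, 2030.
The crate is built: Feb 24, 2030 + 37 days = Apr 2, 2030.
The exhibition opens: Apr 2, 2030 + 13 days = Apr 15, 2030.
The condition report is completed: Mar 27, 2030.
The work is installed: Mar 27, 2030 + 7 days = Apr 3, 2030.
Comparing: the exhibition opens on Apr 15, 2030 vs the work is installed on Apr 3, 2030. Earlier: the work is installed.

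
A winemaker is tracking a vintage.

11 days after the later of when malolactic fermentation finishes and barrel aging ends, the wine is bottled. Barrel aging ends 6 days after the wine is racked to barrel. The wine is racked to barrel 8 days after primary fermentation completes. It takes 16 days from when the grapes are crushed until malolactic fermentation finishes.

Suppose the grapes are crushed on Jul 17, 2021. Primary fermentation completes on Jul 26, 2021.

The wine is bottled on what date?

The grapes are crushed: Jul 17, 2021.
Malolactic fermentation finishes: Jul 17, 2021 + 16 days = Aug 2, 2021.
Primary fermentation completes: Jul 26, 2021.
The wine is racked to barrel: Jul 26, 2021 + 8 days = Aug 3, 2021.
Barrel aging ends: Aug 3, 2021 + 6 days = Aug 9, 2021.
Both prerequisites met — malolactic fermentation finishes (Aug 2, 2021), barrel aging ends (Aug 9, 2021); the later is Aug 9, 2021.
The wine is bottled: Aug 9, 2021 + 11 days = Aug 20, 2021.

Aug 20, 2021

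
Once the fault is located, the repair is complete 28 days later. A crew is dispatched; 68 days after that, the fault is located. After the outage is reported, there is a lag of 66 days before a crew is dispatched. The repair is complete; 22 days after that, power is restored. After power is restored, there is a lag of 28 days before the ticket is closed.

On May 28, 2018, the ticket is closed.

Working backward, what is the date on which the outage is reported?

October 28, 2017

The ticket is closed: May 28, 2018.
Power is restored: May 28, 2018 − 28 days = Apr 30, 2018.
The repair is complete: Apr 30, 2018 − 22 days = Apr 8, 2018.
The fault is located: Apr 8, 2018 − 28 days = Mar 11, 2018.
A crew is dispatched: Mar 11, 2018 − 68 days = Jan 2, 2018.
The outage is reported: Jan 2, 2018 − 66 days = Oct 28, 2017.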